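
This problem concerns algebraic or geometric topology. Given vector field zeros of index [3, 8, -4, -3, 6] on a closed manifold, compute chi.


Poincare-Hopf: chi(M) = sum of indices of zeros.
chi = (3) + (8) + (-4) + (-3) + (6) = 10

10


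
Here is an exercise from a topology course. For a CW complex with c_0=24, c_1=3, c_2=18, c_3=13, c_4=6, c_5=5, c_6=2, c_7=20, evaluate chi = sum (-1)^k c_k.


chi = sum_k (-1)^k c_k.
= (-1)^0*24 + (-1)^1*3 + (-1)^2*18 + (-1)^3*13 + (-1)^4*6 + (-1)^5*5 + (-1)^6*2 + (-1)^7*20
= (24) + (-3) + (18) + (-13) + (6) + (-5) + (2) + (-20)
= 9

9


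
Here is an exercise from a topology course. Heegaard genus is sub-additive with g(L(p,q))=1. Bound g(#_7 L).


Heegaard genus satisfies g(A#B) <= g(A) + g(B).
Each lens space has g = 1.
Upper bound: 7 * 1 = 7

7


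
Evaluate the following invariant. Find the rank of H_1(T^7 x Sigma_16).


pi_1(A x B) = pi_1(A) x pi_1(B); rank of abelianization = b_1.
b_1(T^7) = 7, b_1(Sigma_16) = 2*16 = 32.
b_1(product) = 7 + 32 = 39

39


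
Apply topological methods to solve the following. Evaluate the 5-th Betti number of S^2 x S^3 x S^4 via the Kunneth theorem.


Each S^d has Poincare polynomial 1 + t^d.
The product S^2 x S^3 x S^4 has Poincare polynomial prod(1+t^d_i).
Expanding: b_0=1, b_2=1, b_3=1, b_4=1, b_5=1, b_6=1, b_7=1, b_9=1.
b_5 = 1

1


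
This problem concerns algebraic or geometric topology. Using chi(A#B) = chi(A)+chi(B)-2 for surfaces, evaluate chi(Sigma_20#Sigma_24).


chi(Sigma_20) = 2 - 2*20 = -38
chi(Sigma_24) = 2 - 2*24 = -46
For surfaces: chi(A#B) = chi(A) + chi(B) - 2.
chi = -38 + -46 - 2 = -86

-86


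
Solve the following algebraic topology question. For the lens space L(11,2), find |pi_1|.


pi_1(L(p,q)) = Z/pZ for any q coprime to p.
|pi_1(L(11,2))| = 11

11


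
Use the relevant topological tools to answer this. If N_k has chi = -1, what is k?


chi = 2 - k for closed non-orientable surfaces with k crosscaps.
-1 = 2 - k
k = 2 - (-1) = 3

3


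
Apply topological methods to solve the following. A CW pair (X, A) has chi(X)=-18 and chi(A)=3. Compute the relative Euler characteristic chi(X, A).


Relative Euler characteristic: chi(X, A) = chi(X) - chi(A).
= -18 - (3) = -21

-21


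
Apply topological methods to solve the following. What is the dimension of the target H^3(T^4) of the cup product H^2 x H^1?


Cup product: H^p x H^q -> H^{p+q}; here p+q = 2+1 = 3.
rank H^k(T^n) = C(n,k).
C(4,3) = 4

4


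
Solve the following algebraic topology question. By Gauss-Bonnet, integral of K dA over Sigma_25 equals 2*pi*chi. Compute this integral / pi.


Gauss-Bonnet: integral K dA = 2*pi*chi(M).
chi(Sigma_25) = 2 - 2*25 = -48.
(integral K dA)/pi = 2*chi = 2*(-48) = -96

-96


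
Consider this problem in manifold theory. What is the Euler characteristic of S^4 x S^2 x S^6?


chi is multiplicative: chi(X x Y) = chi(X) chi(Y).
Each even-dim sphere has chi = 2. There are 3 factors.
chi = 2^3 = 8

8


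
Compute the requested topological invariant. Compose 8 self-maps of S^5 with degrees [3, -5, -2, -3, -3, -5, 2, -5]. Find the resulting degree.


Degree is multiplicative: deg(composition) = product of degrees.
= (3) * (-5) * (-2) * (-3) * (-3) * (-5) * (2) * (-5) = 13500

13500


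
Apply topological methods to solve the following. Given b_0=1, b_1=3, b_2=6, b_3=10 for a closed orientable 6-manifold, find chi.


By Poincare duality b_k = b_{6-k}, so full Betti numbers: b_0=1, b_1=3, b_2=6, b_3=10, b_4=6, b_5=3, b_6=1.
chi = sum (-1)^k b_k = -2

-2


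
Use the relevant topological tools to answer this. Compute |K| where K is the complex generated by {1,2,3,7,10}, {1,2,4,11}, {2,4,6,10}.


Each maximal simplex on m vertices has 2^m - 1 nonempty faces.
Take the union (dedupe shared faces).
Total distinct faces = 53

53


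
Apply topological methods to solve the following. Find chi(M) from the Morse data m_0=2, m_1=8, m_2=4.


Morse theory: chi(M) = sum_k (-1)^k m_k where m_k = #(index-k critical points).
= (2) + (-8) + (4) = -2

-2


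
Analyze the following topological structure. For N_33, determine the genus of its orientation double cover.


chi(N_33) = 2 - 33 = -31.
Double cover: chi(Sigma_g) = 2 * chi(N_33) = 2*(-31) = -62.
2 - 2g = -62, so g = (2 - (-62))/2 = 64/2 = 32

32


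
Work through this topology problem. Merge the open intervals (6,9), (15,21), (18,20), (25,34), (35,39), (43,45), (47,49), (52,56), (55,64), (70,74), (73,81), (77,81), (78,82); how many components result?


Sort and merge overlapping open intervals.
Merged: (6,9), (15,21), (25,34), (35,39), (43,45), (47,49), (52,64), (70,82).
Number of components = 8

8


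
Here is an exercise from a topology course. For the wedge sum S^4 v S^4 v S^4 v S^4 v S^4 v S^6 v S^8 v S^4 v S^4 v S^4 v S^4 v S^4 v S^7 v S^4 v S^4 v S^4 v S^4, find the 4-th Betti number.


For a wedge of spheres, H_k (k>0) is free on one generator per sphere of dimension k.
Spheres of dimension 4: count = 14.
b_4 = 14

14


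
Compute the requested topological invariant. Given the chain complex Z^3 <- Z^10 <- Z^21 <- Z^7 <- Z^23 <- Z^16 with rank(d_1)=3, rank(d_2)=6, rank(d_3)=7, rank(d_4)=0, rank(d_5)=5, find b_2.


rank H_k = rank(ker d_k) - rank(im d_{k+1}).
rank(ker d_2) = rank(C_2) - rank(d_2) = 21 - 6 = 15.
rank(im d_{2+1}) = 7.
rank H_2 = 15 - 7 = 8

8


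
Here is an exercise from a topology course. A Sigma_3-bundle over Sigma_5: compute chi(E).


For a fiber bundle F -> E -> B (with CW structure): chi(E) = chi(B) * chi(F).
chi(Sigma_5) = -8, chi(Sigma_3) = -4.
chi(E) = (-8) * (-4) = 32

32


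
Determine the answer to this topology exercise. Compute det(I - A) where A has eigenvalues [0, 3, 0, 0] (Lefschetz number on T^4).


For a torus self-map: L(f) = det(I - A) where A acts on H_1.
L(f) = (1-0) * (1-3) * (1-0) * (1-0) = 1 * -2 * 1 * 1 = -2

-2


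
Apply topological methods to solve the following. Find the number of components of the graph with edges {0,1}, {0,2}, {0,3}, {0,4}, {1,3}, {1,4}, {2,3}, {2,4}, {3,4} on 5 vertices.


Run DFS/union-find over 5 vertices.
V = 5, E = 9.
Number of components = 1

1


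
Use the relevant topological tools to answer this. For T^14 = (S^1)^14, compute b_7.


By the Kunneth formula, b_k(T^n) = C(n,k).
b_7(T^14) = C(14,7).
C(14,7) = 14!/(7!*7!) = 3432

3432


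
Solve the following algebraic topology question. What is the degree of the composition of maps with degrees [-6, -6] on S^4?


Degree is multiplicative: deg(composition) = product of degrees.
= (-6) * (-6) = 36

36


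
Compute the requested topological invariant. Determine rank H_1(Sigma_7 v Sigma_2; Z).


For a wedge: H_1(A v B) = H_1(A) + H_1(B).
b_1(Sigma_7) = 14, b_1(Sigma_2) = 4.
b_1 = 14 + 4 = 18

18


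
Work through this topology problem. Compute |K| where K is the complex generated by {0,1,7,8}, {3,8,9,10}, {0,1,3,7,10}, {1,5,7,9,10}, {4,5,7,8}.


Each maximal simplex on m vertices has 2^m - 1 nonempty faces.
Take the union (dedupe shared faces).
Total distinct faces = 82

82


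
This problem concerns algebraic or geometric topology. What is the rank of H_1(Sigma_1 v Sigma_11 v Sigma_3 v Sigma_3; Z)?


For a wedge X v Y: reduced H_k(X v Y) = H_k(X) + H_k(Y).
Each Sigma_g contributes b_1 = 2g.
b_1 = 2 + 22 + 6 + 6 = 36

36


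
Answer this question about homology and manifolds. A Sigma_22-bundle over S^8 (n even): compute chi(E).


chi(S^8) = 2 (n even), chi(Sigma_22) = 2 - 2*22 = -42.
chi(E) = 2 * (-42) = -84

-84


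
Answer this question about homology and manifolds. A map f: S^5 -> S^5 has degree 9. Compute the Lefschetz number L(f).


On S^5: L(f) = tr(f_0*) + (-1)^5 tr(f_5*) = 1 + (-1)^5 * deg(f).
L(f) = 1 + (-1)^5 * 9 = 1 + -9 = -8

-8


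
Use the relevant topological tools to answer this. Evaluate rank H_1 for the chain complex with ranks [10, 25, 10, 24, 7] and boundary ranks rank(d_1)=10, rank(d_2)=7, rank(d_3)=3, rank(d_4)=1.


rank H_k = rank(ker d_k) - rank(im d_{k+1}).
rank(ker d_1) = rank(C_1) - rank(d_1) = 25 - 10 = 15.
rank(im d_{1+1}) = 7.
rank H_1 = 15 - 7 = 8

8


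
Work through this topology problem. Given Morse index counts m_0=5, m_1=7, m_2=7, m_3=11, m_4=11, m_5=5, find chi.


Morse theory: chi(M) = sum_k (-1)^k m_k where m_k = #(index-k critical points).
= (5) + (-7) + (7) + (-11) + (11) + (-5) = 0

0


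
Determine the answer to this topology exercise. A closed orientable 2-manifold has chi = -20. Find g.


chi = 2 - 2g for closed orientable surfaces.
-20 = 2 - 2g
2g = 2 - (-20) = 22
g = 11

11


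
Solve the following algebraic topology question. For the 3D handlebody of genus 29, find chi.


A genus-g handlebody deformation retracts to a wedge of g circles.
chi(vee_g S^1) = 1 - g.
chi(H_29) = 1 - 29 = -28

-28


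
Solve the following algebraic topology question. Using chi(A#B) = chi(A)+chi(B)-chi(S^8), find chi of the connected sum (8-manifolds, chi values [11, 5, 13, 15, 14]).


For n-manifolds: chi(A#B) = chi(A) + chi(B) - chi(S^8).
chi(S^8) = 1 + (-1)^8 = 2.
chi(#) = (sum chi_i) - (5-1)*chi(S^8) = 58 - 4*2 = 50

50


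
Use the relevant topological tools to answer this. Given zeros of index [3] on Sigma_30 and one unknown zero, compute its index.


Poincare-Hopf: sum of indices = chi(M).
chi(Sigma_30) = 2 - 2*30 = -58.
Sum of known indices = 3.
x = chi - (sum known) = -58 - (3) = -61

-61


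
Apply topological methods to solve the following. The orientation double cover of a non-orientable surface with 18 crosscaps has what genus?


chi(N_18) = 2 - 18 = -16.
Double cover: chi(Sigma_g) = 2 * chi(N_18) = 2*(-16) = -32.
2 - 2g = -32, so g = (2 - (-32))/2 = 34/2 = 17

17


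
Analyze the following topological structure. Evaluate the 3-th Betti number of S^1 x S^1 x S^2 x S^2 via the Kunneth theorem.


Each S^d has Poincare polynomial 1 + t^d.
The product S^1 x S^1 x S^2 x S^2 has Poincare polynomial prod(1+t^d_i).
Expanding: b_0=1, b_1=2, b_2=3, b_3=4, b_4=3, b_5=2, b_6=1.
b_3 = 4

4


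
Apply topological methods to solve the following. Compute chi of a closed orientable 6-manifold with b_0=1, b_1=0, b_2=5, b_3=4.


By Poincare duality b_k = b_{6-k}, so full Betti numbers: b_0=1, b_1=0, b_2=5, b_3=4, b_4=5, b_5=0, b_6=1.
chi = sum (-1)^k b_k = 8

8


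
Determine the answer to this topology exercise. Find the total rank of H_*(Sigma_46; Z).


For Sigma_46: b_0 = 1, b_1 = 2g = 92, b_2 = 1.
Total = 1 + 92 + 1 = 94

94


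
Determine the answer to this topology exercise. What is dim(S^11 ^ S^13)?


S^m ^ S^n = S^{m+n}.
k = 11 + 13 = 24

24


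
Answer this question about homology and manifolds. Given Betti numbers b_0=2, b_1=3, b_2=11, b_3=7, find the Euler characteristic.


chi = sum_k (-1)^k b_k.
= (2) + (-3) + (11) + (-7)
= 3

3


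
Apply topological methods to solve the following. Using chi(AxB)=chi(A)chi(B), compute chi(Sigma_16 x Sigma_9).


chi(Sigma_16) = 2 - 2*16 = -30
chi(Sigma_9) = 2 - 2*9 = -16
chi(product) = (-30) * (-16) = 480

480


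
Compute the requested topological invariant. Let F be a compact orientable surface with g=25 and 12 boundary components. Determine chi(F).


For a compact orientable surface with genus g and b boundary components: chi = 2 - 2g - b.
chi = 2 - 2*25 - 12 = 2 - 50 - 12 = -60

-60


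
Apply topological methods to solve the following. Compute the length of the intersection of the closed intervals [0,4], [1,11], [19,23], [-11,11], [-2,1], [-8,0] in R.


Intersection = [max(a_i), min(b_i)] = [19, 0].
Since 19 > 0, the intersection is empty.
Length = 0

0


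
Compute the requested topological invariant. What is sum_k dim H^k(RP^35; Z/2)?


H^k(RP^35; Z/2) = Z/2 for each 0 <= k <= 35.
Total dimension = 35 + 1 = 36

36


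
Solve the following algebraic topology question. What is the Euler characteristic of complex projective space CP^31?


CP^31 has one cell in each even dimension 0, 2, ..., 2*31 (31+1 cells total).
All cells are even-dimensional, so chi = number of cells.
chi = 31 + 1 = 32

32


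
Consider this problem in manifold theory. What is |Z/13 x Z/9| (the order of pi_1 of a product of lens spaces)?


pi_1(X x Y) = pi_1(X) x pi_1(Y).
pi_1(L(13,1)) = Z/13, pi_1(L(9,1)) = Z/9.
|Z/13 x Z/9| = 13 * 9 = 117

117


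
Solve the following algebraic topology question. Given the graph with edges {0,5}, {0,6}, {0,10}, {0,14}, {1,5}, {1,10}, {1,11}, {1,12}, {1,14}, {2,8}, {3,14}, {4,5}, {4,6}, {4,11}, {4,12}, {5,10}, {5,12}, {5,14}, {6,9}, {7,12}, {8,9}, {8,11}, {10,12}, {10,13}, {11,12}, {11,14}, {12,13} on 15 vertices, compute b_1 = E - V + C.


b_1 = E - V + (number of components).
E = 27, V = 15, components = 1.
b_1 = 27 - 15 + 1 = 13

13


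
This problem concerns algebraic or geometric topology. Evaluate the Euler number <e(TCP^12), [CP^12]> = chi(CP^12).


For any closed oriented manifold, <e(TM),[M]> = chi(M).
chi(CP^12) = 12+1 = 13

13


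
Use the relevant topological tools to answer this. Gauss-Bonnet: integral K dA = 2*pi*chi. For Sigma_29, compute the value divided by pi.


Gauss-Bonnet: integral K dA = 2*pi*chi(M).
chi(Sigma_29) = 2 - 2*29 = -56.
(integral K dA)/pi = 2*chi = 2*(-56) = -112

-112


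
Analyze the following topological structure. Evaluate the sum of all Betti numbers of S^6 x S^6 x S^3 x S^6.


Total Betti number is multiplicative under products.
Each S^d (d>=1) has total Betti number 2.
There are 4 sphere factors.
Total = 2^4 = 16

16


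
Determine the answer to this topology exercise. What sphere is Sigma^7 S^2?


Each suspension raises dimension by 1: Sigma S^n = S^{n+1}.
Sigma^7 S^2 = S^{2+7} = S^9

9


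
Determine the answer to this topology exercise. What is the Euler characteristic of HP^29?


HP^29 has one cell in each dimension 0, 4, ..., 4*29 (29+1 cells, all even-dim).
chi = 29 + 1 = 30

30


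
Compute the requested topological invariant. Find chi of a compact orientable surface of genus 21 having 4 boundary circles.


For a compact orientable surface with genus g and b boundary components: chi = 2 - 2g - b.
chi = 2 - 2*21 - 4 = 2 - 42 - 4 = -44

-44


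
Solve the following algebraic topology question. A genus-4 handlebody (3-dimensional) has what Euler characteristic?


A genus-g handlebody deformation retracts to a wedge of g circles.
chi(vee_g S^1) = 1 - g.
chi(H_4) = 1 - 4 = -3

-3


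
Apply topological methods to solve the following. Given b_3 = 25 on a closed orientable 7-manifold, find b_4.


Poincare duality for closed orientable n-manifolds: b_k = b_{n-k}.
Here n = 7, so b_4 = b_3 = 25

25


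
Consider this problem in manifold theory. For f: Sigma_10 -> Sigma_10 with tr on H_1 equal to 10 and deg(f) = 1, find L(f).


L(f) = tr(f_0*) - tr(f_1*) + tr(f_2*).
= 1 - (10) + (1)
= -8

-8


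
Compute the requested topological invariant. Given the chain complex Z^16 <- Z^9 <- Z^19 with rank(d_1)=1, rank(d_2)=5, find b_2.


rank H_k = rank(ker d_k) - rank(im d_{k+1}).
rank(ker d_2) = rank(C_2) - rank(d_2) = 19 - 5 = 14.
rank(im d_{2+1}) = 0.
rank H_2 = 14 - 0 = 14

14


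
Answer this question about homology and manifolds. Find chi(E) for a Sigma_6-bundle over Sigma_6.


For a fiber bundle F -> E -> B (with CW structure): chi(E) = chi(B) * chi(F).
chi(Sigma_6) = -10, chi(Sigma_6) = -10.
chi(E) = (-10) * (-10) = 100

100


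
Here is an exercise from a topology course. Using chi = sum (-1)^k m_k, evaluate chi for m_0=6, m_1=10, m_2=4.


Morse theory: chi(M) = sum_k (-1)^k m_k where m_k = #(index-k critical points).
= (6) + (-10) + (4) = 0

0


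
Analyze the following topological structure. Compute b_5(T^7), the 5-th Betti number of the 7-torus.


By the Kunneth formula, b_k(T^n) = C(n,k).
b_5(T^7) = C(7,5).
C(7,5) = 7!/(5!*2!) = 21

21


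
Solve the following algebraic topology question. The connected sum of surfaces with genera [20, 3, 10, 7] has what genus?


Genus is additive under connected sum of orientable surfaces.
g = 20 + 3 + 10 + 7 = 40

40


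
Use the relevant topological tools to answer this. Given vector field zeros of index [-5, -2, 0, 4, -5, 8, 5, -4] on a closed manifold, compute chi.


Poincare-Hopf: chi(M) = sum of indices of zeros.
chi = (-5) + (-2) + (0) + (4) + (-5) + (8) + (5) + (-4) = 1

1


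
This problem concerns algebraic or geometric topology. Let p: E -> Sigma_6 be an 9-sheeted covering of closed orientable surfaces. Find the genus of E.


For an n-sheeted cover: chi(E) = n * chi(B).
chi(Sigma_6) = 2 - 2*6 = -10.
chi(E) = 9 * (-10) = -90.
genus(E) = (2 - chi(E))/2 = (2 - (-90))/2 = 92/2 = 46

46


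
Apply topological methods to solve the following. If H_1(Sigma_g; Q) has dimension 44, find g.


For a closed orientable surface: b_1 = 2g.
44 = 2g
g = 44 / 2 = 22

22


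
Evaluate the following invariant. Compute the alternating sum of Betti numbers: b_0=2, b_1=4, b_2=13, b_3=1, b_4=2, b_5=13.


chi = sum_k (-1)^k b_k.
= (2) + (-4) + (13) + (-1) + (2) + (-13)
= -1

-1


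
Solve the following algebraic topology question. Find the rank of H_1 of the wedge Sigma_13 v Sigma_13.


For a wedge: H_1(A v B) = H_1(A) + H_1(B).
b_1(Sigma_13) = 26, b_1(Sigma_13) = 26.
b_1 = 26 + 26 = 52

52


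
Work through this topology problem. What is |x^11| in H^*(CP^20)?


|x| = 2 in H^*(CP^n).
|x^11| = 11 * |x| = 11 * 2 = 22

22


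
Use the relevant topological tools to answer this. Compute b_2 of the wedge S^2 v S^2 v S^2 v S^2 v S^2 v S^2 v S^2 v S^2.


For a wedge of spheres, H_k (k>0) is free on one generator per sphere of dimension k.
Spheres of dimension 2: count = 8.
b_2 = 8

8


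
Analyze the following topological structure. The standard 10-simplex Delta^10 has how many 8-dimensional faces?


Delta^10 has 10+1 vertices. A 8-face is a choice of 8+1 vertices.
f_8 = C(10+1, 8+1) = C(11,9) = 55

55


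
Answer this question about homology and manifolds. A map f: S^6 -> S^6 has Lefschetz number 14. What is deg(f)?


L(f) = 1 + (-1)^6 deg(f) on S^6.
14 = 1 + (-1)^6 * deg(f)
(-1)^6 * deg(f) = 13
deg(f) = 13

13


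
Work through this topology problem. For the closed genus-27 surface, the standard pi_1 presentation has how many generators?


Standard presentation: pi_1(Sigma_g) = <a_1,b_1,...,a_g,b_g | [a_1,b_1]...[a_g,b_g] = 1>.
Number of generators = 2g = 2*27 = 54

54


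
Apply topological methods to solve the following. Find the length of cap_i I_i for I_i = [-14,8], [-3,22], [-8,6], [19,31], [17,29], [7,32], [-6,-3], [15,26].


Intersection = [max(a_i), min(b_i)] = [19, -3].
Since 19 > -3, the intersection is empty.
Length = 0

0


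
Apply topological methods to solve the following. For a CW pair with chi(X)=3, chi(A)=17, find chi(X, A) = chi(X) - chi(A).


Relative Euler characteristic: chi(X, A) = chi(X) - chi(A).
= 3 - (17) = -14

-14


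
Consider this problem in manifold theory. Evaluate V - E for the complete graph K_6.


K_6: V = 6, E = C(6,2) = 15.
chi = V - E = 6 - 15 = -9

-9


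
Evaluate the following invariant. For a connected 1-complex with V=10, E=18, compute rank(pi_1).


For a connected graph: rank(pi_1) = b_1 = E - V + 1 = 1 - chi.
chi = V - E = 10 - 18 = -8.
rank = 1 - (-8) = 18 - 10 + 1 = 9

9


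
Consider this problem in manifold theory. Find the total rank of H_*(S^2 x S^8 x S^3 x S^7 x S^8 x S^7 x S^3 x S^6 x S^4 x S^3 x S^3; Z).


Total Betti number is multiplicative under products.
Each S^d (d>=1) has total Betti number 2.
There are 11 sphere factors.
Total = 2^11 = 2048

2048


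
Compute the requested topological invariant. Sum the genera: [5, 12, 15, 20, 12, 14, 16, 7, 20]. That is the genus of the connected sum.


Genus is additive under connected sum of orientable surfaces.
g = 5 + 12 + 15 + 20 + 12 + 14 + 16 + 7 + 20 = 121

121


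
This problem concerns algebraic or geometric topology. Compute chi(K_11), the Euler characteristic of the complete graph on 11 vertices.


K_11: V = 11, E = C(11,2) = 55.
chi = V - E = 11 - 55 = -44

-44


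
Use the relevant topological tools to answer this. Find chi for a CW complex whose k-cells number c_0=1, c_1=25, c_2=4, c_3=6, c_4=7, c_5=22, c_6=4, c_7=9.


chi = sum_k (-1)^k c_k.
= (-1)^0*1 + (-1)^1*25 + (-1)^2*4 + (-1)^3*6 + (-1)^4*7 + (-1)^5*22 + (-1)^6*4 + (-1)^7*9
= (1) + (-25) + (4) + (-6) + (7) + (-22) + (4) + (-9)
= -46

-46


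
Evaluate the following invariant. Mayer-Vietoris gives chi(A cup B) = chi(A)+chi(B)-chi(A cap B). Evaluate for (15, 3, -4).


chi(A cup B) = chi(A) + chi(B) - chi(A cap B)
= 15 + (3) - (-4)
= 22

22


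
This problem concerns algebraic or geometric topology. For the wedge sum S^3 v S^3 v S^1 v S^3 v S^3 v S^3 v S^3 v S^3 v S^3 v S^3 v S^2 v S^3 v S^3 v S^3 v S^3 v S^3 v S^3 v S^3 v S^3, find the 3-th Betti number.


For a wedge of spheres, H_k (k>0) is free on one generator per sphere of dimension k.
Spheres of dimension 3: count = 17.
b_3 = 17

17


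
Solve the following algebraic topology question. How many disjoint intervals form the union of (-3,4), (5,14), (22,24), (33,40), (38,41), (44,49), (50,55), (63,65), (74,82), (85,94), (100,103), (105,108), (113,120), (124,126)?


Sort and merge overlapping open intervals.
Merged: (-3,4), (5,14), (22,24), (33,41), (44,49), (50,55), (63,65), (74,82), (85,94), (100,103), (105,108), (113,120), (124,126).
Number of components = 13

13


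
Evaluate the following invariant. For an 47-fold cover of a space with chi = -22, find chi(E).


For a finite covering: chi(E) = (number of sheets) * chi(B).
chi(E) = 47 * (-22) = -1034

-1034


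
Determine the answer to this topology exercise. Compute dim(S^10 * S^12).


Join of spheres: S^m * S^n = S^{m+n+1}.
dim = 10 + 12 + 1 = 23

23


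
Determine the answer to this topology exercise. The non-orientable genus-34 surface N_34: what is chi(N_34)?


For a non-orientable closed surface with k crosscaps: chi = 2 - k.
Here k = 34.
chi = 2 - 34 = -32

-32


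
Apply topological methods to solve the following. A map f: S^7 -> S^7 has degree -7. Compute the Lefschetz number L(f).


On S^7: L(f) = tr(f_0*) + (-1)^7 tr(f_7*) = 1 + (-1)^7 * deg(f).
L(f) = 1 + (-1)^7 * -7 = 1 + 7 = 8

8


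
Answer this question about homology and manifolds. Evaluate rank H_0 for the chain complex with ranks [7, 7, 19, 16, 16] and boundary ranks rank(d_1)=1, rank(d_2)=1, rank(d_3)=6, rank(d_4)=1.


rank H_k = rank(ker d_k) - rank(im d_{k+1}).
rank(ker d_0) = rank(C_0) - rank(d_0) = 7 - 0 = 7.
rank(im d_{0+1}) = 1.
rank H_0 = 7 - 1 = 6

6


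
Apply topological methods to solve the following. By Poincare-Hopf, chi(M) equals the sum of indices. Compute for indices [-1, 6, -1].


Poincare-Hopf: chi(M) = sum of indices of zeros.
chi = (-1) + (6) + (-1) = 4

4


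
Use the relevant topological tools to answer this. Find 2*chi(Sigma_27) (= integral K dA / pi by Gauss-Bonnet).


Gauss-Bonnet: integral K dA = 2*pi*chi(M).
chi(Sigma_27) = 2 - 2*27 = -52.
(integral K dA)/pi = 2*chi = 2*(-52) = -104

-104


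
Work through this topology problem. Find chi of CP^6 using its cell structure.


CP^6 has one cell in each even dimension 0, 2, ..., 2*6 (6+1 cells total).
All cells are even-dimensional, so chi = number of cells.
chi = 6 + 1 = 7

7


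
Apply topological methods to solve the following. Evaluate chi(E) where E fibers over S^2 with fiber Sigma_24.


chi(S^2) = 2 (n even), chi(Sigma_24) = 2 - 2*24 = -46.
chi(E) = 2 * (-46) = -92

-92


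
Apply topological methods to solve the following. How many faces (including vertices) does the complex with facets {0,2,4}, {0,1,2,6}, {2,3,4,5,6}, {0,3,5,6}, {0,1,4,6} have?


Each maximal simplex on m vertices has 2^m - 1 nonempty faces.
Take the union (dedupe shared faces).
Total distinct faces = 56

56


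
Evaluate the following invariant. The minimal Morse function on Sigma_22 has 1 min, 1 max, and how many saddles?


A perfect Morse function has m_k = b_k.
For Sigma_22: b_0=1, b_1=2g=44, b_2=1.
Saddles m_1 = 2g = 44

44


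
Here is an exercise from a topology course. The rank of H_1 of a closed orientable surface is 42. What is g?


For a closed orientable surface: b_1 = 2g.
42 = 2g
g = 42 / 2 = 21

21


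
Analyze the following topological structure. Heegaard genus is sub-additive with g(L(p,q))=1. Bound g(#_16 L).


Heegaard genus satisfies g(A#B) <= g(A) + g(B).
Each lens space has g = 1.
Upper bound: 16 * 1 = 16

16


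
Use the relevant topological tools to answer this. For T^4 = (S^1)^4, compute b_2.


By the Kunneth formula, b_k(T^n) = C(n,k).
b_2(T^4) = C(4,2).
C(4,2) = 4!/(2!*2!) = 6

6


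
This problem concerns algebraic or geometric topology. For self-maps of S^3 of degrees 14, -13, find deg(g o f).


Degree is multiplicative under composition: deg(g o f) = deg(g) * deg(f).
= -13 * 14 = -182

-182


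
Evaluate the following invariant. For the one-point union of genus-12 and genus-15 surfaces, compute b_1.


For a wedge: H_1(A v B) = H_1(A) + H_1(B).
b_1(Sigma_12) = 24, b_1(Sigma_15) = 30.
b_1 = 24 + 30 = 54

54


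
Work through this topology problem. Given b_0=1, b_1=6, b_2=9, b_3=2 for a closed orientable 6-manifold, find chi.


By Poincare duality b_k = b_{6-k}, so full Betti numbers: b_0=1, b_1=6, b_2=9, b_3=2, b_4=9, b_5=6, b_6=1.
chi = sum (-1)^k b_k = 6

6


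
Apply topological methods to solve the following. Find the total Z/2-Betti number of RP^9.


H^k(RP^9; Z/2) = Z/2 for each 0 <= k <= 9.
Total dimension = 9 + 1 = 10

10


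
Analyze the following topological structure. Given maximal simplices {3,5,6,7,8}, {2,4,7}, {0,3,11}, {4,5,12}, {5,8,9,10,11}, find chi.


Enumerate all faces; f-vector: f_0=12, f_1=28, f_2=23, f_3=10, f_4=2.
chi = sum (-1)^k f_k = -1

-1


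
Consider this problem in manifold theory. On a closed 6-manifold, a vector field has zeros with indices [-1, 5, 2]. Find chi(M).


Poincare-Hopf: chi(M) = sum of indices of zeros.
chi = (-1) + (5) + (2) = 6

6


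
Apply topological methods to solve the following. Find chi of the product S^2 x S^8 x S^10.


chi is multiplicative: chi(X x Y) = chi(X) chi(Y).
Each even-dim sphere has chi = 2. There are 3 factors.
chi = 2^3 = 8

8


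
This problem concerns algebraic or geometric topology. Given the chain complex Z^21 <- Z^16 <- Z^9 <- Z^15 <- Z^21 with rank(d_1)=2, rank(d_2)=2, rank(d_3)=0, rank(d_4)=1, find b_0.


rank H_k = rank(ker d_k) - rank(im d_{k+1}).
rank(ker d_0) = rank(C_0) - rank(d_0) = 21 - 0 = 21.
rank(im d_{0+1}) = 2.
rank H_0 = 21 - 2 = 19

19


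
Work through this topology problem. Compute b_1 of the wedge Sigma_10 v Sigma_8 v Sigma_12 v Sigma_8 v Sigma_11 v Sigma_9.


For a wedge X v Y: reduced H_k(X v Y) = H_k(X) + H_k(Y).
Each Sigma_g contributes b_1 = 2g.
b_1 = 20 + 16 + 24 + 16 + 22 + 18 = 116

116


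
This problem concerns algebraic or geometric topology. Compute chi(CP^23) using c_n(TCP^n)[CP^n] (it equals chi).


For any closed oriented manifold, <e(TM),[M]> = chi(M).
chi(CP^23) = 23+1 = 24

24


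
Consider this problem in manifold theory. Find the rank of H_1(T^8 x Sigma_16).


pi_1(A x B) = pi_1(A) x pi_1(B); rank of abelianization = b_1.
b_1(T^8) = 8, b_1(Sigma_16) = 2*16 = 32.
b_1(product) = 8 + 32 = 40

40


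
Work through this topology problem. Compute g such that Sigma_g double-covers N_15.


chi(N_15) = 2 - 15 = -13.
Double cover: chi(Sigma_g) = 2 * chi(N_15) = 2*(-13) = -26.
2 - 2g = -26, so g = (2 - (-26))/2 = 28/2 = 14

14


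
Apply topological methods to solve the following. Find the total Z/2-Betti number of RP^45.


H^k(RP^45; Z/2) = Z/2 for each 0 <= k <= 45.
Total dimension = 45 + 1 = 46

46


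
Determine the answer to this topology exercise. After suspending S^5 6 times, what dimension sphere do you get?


Each suspension raises dimension by 1: Sigma S^n = S^{n+1}.
Sigma^6 S^5 = S^{5+6} = S^11

11


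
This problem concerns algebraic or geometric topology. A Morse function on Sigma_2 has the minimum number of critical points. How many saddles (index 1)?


A perfect Morse function has m_k = b_k.
For Sigma_2: b_0=1, b_1=2g=4, b_2=1.
Saddles m_1 = 2g = 4

4


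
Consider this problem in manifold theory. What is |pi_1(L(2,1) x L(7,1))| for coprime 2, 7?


pi_1(X x Y) = pi_1(X) x pi_1(Y).
pi_1(L(2,1)) = Z/2, pi_1(L(7,1)) = Z/7.
|Z/2 x Z/7| = 2 * 7 = 14

14


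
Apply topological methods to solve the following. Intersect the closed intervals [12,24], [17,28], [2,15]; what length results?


Intersection = [max(a_i), min(b_i)] = [17, 15].
Since 17 > 15, the intersection is empty.
Length = 0

0


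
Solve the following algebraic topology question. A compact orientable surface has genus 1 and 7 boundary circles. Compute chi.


For a compact orientable surface with genus g and b boundary components: chi = 2 - 2g - b.
chi = 2 - 2*1 - 7 = 2 - 2 - 7 = -7

-7


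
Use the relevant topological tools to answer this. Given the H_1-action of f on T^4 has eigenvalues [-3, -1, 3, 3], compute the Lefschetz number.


For a torus self-map: L(f) = det(I - A) where A acts on H_1.
L(f) = (1--3) * (1--1) * (1-3) * (1-3) = 4 * 2 * -2 * -2 = 32

32


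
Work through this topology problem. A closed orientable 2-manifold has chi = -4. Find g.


chi = 2 - 2g for closed orientable surfaces.
-4 = 2 - 2g
2g = 2 - (-4) = 6
g = 3

3


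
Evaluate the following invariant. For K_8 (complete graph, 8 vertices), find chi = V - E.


K_8: V = 8, E = C(8,2) = 28.
chi = V - E = 8 - 28 = -20

-20


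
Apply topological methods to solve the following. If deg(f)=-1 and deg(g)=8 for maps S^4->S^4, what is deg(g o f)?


Degree is multiplicative under composition: deg(g o f) = deg(g) * deg(f).
= 8 * -1 = -8

-8


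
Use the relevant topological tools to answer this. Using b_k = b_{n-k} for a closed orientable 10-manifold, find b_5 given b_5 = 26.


Poincare duality for closed orientable n-manifolds: b_k = b_{n-k}.
Here n = 10, so b_5 = b_5 = 26

26


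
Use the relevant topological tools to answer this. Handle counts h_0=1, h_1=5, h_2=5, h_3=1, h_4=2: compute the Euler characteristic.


Handles of index k contribute (-1)^k to chi (same as CW cells).
chi = (1) + (-5) + (5) + (-1) + (2) = 2

2


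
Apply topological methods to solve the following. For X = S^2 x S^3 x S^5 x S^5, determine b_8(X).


Each S^d has Poincare polynomial 1 + t^d.
The product S^2 x S^3 x S^5 x S^5 has Poincare polynomial prod(1+t^d_i).
Expanding: b_0=1, b_2=1, b_3=1, b_5=3, b_7=2, b_8=2, b_10=3, b_12=1, b_13=1, b_15=1.
b_8 = 2

2


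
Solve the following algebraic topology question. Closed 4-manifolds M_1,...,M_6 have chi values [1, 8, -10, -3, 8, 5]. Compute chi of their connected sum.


For n-manifolds: chi(A#B) = chi(A) + chi(B) - chi(S^4).
chi(S^4) = 1 + (-1)^4 = 2.
chi(#) = (sum chi_i) - (6-1)*chi(S^4) = 9 - 5*2 = -1

-1


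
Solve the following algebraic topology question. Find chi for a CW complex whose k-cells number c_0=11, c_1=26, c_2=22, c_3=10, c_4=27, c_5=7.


chi = sum_k (-1)^k c_k.
= (-1)^0*11 + (-1)^1*26 + (-1)^2*22 + (-1)^3*10 + (-1)^4*27 + (-1)^5*7
= (11) + (-26) + (22) + (-10) + (27) + (-7)
= 17

17


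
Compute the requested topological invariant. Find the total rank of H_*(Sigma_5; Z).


For Sigma_5: b_0 = 1, b_1 = 2g = 10, b_2 = 1.
Total = 1 + 10 + 1 = 12

12


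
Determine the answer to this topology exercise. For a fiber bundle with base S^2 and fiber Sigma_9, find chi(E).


chi(S^2) = 2 (n even), chi(Sigma_9) = 2 - 2*9 = -16.
chi(E) = 2 * (-16) = -32

-32


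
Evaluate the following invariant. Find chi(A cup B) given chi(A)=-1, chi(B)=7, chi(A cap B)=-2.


chi(A cup B) = chi(A) + chi(B) - chi(A cap B)
= -1 + (7) - (-2)
= 8

8


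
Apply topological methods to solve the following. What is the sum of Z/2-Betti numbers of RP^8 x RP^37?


dim H^*(RP^n; Z/2) = n+1 (one Z/2 in each degree 0..n).
Total Betti number is multiplicative.
Total = (8+1) * (37+1) = 9 * 38 = 342

342


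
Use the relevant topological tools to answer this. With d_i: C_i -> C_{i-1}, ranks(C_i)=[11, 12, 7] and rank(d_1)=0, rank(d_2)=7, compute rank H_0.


rank H_k = rank(ker d_k) - rank(im d_{k+1}).
rank(ker d_0) = rank(C_0) - rank(d_0) = 11 - 0 = 11.
rank(im d_{0+1}) = 0.
rank H_0 = 11 - 0 = 11

11


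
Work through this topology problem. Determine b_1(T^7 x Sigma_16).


pi_1(A x B) = pi_1(A) x pi_1(B); rank of abelianization = b_1.
b_1(T^7) = 7, b_1(Sigma_16) = 2*16 = 32.
b_1(product) = 7 + 32 = 39

39


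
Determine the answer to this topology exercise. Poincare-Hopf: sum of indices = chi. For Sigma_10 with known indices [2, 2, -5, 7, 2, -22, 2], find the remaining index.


Poincare-Hopf: sum of indices = chi(M).
chi(Sigma_10) = 2 - 2*10 = -18.
Sum of known indices = -12.
x = chi - (sum known) = -18 - (-12) = -6

-6


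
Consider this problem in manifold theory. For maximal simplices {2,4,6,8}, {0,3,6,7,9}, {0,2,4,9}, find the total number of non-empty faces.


Each maximal simplex on m vertices has 2^m - 1 nonempty faces.
Take the union (dedupe shared faces).
Total distinct faces = 54

54


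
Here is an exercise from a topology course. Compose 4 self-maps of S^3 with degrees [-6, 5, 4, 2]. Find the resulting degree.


Degree is multiplicative: deg(composition) = product of degrees.
= (-6) * (5) * (4) * (2) = -240

-240


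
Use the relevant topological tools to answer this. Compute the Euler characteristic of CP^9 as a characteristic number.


For any closed oriented manifold, <e(TM),[M]> = chi(M).
chi(CP^9) = 9+1 = 10

10


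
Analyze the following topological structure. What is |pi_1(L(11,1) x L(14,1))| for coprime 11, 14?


pi_1(X x Y) = pi_1(X) x pi_1(Y).
pi_1(L(11,1)) = Z/11, pi_1(L(14,1)) = Z/14.
|Z/11 x Z/14| = 11 * 14 = 154

154


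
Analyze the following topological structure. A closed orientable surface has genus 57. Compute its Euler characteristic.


For a closed orientable surface of genus g: chi = 2 - 2g.
Here g = 57.
chi = 2 - 2*57 = 2 - 114 = -112

-112


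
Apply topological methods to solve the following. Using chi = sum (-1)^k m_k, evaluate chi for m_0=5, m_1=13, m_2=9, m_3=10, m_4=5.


Morse theory: chi(M) = sum_k (-1)^k m_k where m_k = #(index-k critical points).
= (5) + (-13) + (9) + (-10) + (5) = -4

-4


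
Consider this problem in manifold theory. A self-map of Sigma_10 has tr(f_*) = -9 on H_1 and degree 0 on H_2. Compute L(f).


L(f) = tr(f_0*) - tr(f_1*) + tr(f_2*).
= 1 - (-9) + (0)
= 10

10


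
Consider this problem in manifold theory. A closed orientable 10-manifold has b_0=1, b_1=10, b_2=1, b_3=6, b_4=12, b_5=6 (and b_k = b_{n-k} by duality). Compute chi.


By Poincare duality b_k = b_{10-k}, so full Betti numbers: b_0=1, b_1=10, b_2=1, b_3=6, b_4=12, b_5=6, b_6=12, b_7=6, b_8=1, b_9=10, b_10=1.
chi = sum (-1)^k b_k = -10

-10


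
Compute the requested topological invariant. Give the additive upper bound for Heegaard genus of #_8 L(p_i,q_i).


Heegaard genus satisfies g(A#B) <= g(A) + g(B).
Each lens space has g = 1.
Upper bound: 8 * 1 = 8

8


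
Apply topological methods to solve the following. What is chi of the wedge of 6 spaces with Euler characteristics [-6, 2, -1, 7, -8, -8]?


chi(A v B) = chi(A) + chi(B) - 1 (one point identified).
For 6 spaces: chi = (sum chi_i) - (6 - 1).
sum = -14; chi = -14 - 5 = -19

-19


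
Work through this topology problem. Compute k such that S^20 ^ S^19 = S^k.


S^m ^ S^n = S^{m+n}.
k = 20 + 19 = 39

39


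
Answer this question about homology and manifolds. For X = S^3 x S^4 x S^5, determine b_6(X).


Each S^d has Poincare polynomial 1 + t^d.
The product S^3 x S^4 x S^5 has Poincare polynomial prod(1+t^d_i).
Expanding: b_0=1, b_3=1, b_4=1, b_5=1, b_7=1, b_8=1, b_9=1, b_12=1.
b_6 = 0

0


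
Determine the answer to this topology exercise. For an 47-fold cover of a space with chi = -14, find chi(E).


For a finite covering: chi(E) = (number of sheets) * chi(B).
chi(E) = 47 * (-14) = -658

-658


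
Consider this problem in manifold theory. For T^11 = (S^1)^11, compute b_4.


By the Kunneth formula, b_k(T^n) = C(n,k).
b_4(T^11) = C(11,4).
C(11,4) = 11!/(4!*7!) = 330

330


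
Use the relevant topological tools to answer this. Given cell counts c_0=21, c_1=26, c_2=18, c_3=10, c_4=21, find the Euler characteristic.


chi = sum_k (-1)^k c_k.
= (-1)^0*21 + (-1)^1*26 + (-1)^2*18 + (-1)^3*10 + (-1)^4*21
= (21) + (-26) + (18) + (-10) + (21)
= 24

24


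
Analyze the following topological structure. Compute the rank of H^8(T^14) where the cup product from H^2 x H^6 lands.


Cup product: H^p x H^q -> H^{p+q}; here p+q = 2+6 = 8.
rank H^k(T^n) = C(n,k).
C(14,8) = 3003

3003


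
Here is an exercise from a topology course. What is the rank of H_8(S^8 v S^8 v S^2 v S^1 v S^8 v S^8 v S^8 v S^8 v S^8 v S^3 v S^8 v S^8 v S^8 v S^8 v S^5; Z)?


For a wedge of spheres, H_k (k>0) is free on one generator per sphere of dimension k.
Spheres of dimension 8: count = 11.
b_8 = 11

11


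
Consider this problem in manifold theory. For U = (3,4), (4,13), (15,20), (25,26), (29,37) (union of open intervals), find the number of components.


Sort and merge overlapping open intervals.
Merged: (3,4), (4,13), (15,20), (25,26), (29,37).
Number of components = 5

5


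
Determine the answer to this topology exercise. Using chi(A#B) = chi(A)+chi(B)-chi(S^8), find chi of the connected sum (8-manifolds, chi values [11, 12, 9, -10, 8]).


For n-manifolds: chi(A#B) = chi(A) + chi(B) - chi(S^8).
chi(S^8) = 1 + (-1)^8 = 2.
chi(#) = (sum chi_i) - (5-1)*chi(S^8) = 30 - 4*2 = 22

22


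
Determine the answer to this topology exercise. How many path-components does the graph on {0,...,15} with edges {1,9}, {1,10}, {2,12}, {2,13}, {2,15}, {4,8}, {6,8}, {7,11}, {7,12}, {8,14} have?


Run DFS/union-find over 16 vertices.
V = 16, E = 10.
Number of components = 6

6


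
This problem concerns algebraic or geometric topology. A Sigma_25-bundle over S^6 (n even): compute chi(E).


chi(S^6) = 2 (n even), chi(Sigma_25) = 2 - 2*25 = -48.
chi(E) = 2 * (-48) = -96

-96


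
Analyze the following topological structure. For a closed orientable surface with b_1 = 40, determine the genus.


For a closed orientable surface: b_1 = 2g.
40 = 2g
g = 40 / 2 = 20

20


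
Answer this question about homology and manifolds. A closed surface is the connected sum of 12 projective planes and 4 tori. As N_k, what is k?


Since a >= 1, the sum is non-orientable; each T^2 can be replaced by RP^2 # RP^2 (since T^2#RP^2 = 3RP^2).
Total crosscaps k = 12 + 2*4 = 20.
Check via chi: chi = 12*1 + 4*0 - (12+4-1)*2 = -18 = 2 - k = -18. Consistent.

20


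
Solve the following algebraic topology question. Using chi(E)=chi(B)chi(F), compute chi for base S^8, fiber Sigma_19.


chi(S^8) = 2 (n even), chi(Sigma_19) = 2 - 2*19 = -36.
chi(E) = 2 * (-36) = -72

-72


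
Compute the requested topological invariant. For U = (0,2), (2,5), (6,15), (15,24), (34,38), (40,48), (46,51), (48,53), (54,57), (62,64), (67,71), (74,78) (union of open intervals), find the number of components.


Sort and merge overlapping open intervals.
Merged: (0,2), (2,5), (6,15), (15,24), (34,38), (40,53), (54,57), (62,64), (67,71), (74,78).
Number of components = 10

10


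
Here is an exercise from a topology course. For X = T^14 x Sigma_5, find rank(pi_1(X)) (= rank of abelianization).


pi_1(A x B) = pi_1(A) x pi_1(B); rank of abelianization = b_1.
b_1(T^14) = 14, b_1(Sigma_5) = 2*5 = 10.
b_1(product) = 14 + 10 = 24

24


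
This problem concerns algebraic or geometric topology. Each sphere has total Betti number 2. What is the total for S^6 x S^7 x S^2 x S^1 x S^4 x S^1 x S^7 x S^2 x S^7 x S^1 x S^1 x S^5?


Total Betti number is multiplicative under products.
Each S^d (d>=1) has total Betti number 2.
There are 12 sphere factors.
Total = 2^12 = 4096

4096
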